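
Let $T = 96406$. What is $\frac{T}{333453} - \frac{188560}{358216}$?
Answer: $- \frac{3542715748}{14931024981} \approx -0.23727$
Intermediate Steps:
$\frac{T}{333453} - \frac{188560}{358216} = \frac{96406}{333453} - \frac{188560}{358216} = 96406 \cdot \frac{1}{333453} - \frac{23570}{44777} = \frac{96406}{333453} - \frac{23570}{44777} = - \frac{3542715748}{14931024981}$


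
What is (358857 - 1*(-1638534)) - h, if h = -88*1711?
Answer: 2147959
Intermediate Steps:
h = -150568
(358857 - 1*(-1638534)) - h = (358857 - 1*(-1638534)) - 1*(-150568) = (358857 + 1638534) + 150568 = 1997391 + 150568 = 2147959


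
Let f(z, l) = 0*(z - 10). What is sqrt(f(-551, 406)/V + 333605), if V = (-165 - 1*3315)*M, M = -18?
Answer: sqrt(333605) ≈ 577.59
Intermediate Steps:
f(z, l) = 0 (f(z, l) = 0*(-10 + z) = 0)
V = 62640 (V = (-165 - 1*3315)*(-18) = (-165 - 3315)*(-18) = -3480*(-18) = 62640)
sqrt(f(-551, 406)/V + 333605) = sqrt(0/62640 + 333605) = sqrt(0*(1/62640) + 333605) = sqrt(0 + 333605) = sqrt(333605)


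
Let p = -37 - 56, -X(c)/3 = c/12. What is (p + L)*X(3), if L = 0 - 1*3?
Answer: 72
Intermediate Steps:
L = -3 (L = 0 - 3 = -3)
X(c) = -c/4 (X(c) = -3*c/12 = -c/4)
p = -93
(p + L)*X(3) = (-93 - 3)*(-1/4*3) = -96*(-3/4) = 72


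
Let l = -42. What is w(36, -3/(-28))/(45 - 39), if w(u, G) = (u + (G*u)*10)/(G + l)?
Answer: -116/391 ≈ -0.29668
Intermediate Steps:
w(u, G) = (u + 10*G*u)/(-42 + G) (w(u, G) = (u + (G*u)*10)/(G - 42) = (u + 10*G*u)/(-42 + G))
w(36, -3/(-28))/(45 - 39) = (36*(1 + 10*(-3/(-28)))/(-42 - 3/(-28)))/(45 - 39) = (36*(1 + 10*(-3*(-1/28)))/(-42 - 3*(-1/28)))/6 = (36*(1 + 10*(3/28))/(-42 + 3/28))*(1/6) = (36*(1 + 15/14)/(-1173/28))*(1/6) = (36*(-28/1173)*(29/14))*(1/6) = -696/391*1/6 = -116/391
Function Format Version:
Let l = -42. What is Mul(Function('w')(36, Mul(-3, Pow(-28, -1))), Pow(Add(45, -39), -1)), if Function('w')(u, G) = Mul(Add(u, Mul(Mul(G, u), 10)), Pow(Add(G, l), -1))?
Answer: Rational(-116, 391) ≈ -0.29668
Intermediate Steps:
Function('w')(u, G) = Mul(Pow(Add(-42, G), -1), Add(u, Mul(10, G, u))) (Function('w')(u, G) = Mul(Add(u, Mul(Mul(G, u), 10)), Pow(Add(G, -42), -1)) = Mul(Add(u, Mul(10, G, u)), Pow(Add(-42, G), -1)) = Mul(Pow(Add(-42, G), -1), Add(u, Mul(10, G, u))))
Mul(Function('w')(36, Mul(-3, Pow(-28, -1))), Pow(Add(45, -39), -1)) = Mul(Mul(36, Pow(Add(-42, Mul(-3, Pow(-28, -1))), -1), Add(1, Mul(10, Mul(-3, Pow(-28, -1))))), Pow(Add(45, -39), -1)) = Mul(Mul(36, Pow(Add(-42, Mul(-3, Rational(-1, 28))), -1), Add(1, Mul(10, Mul(-3, Rational(-1, 28))))), Pow(6, -1)) = Mul(Mul(36, Pow(Add(-42, Rational(3, 28)), -1), Add(1, Mul(10, Rational(3, 28)))), Rational(1, 6)) = Mul(Mul(36, Pow(Rational(-1173, 28), -1), Add(1, Rational(15, 14))), Rational(1, 6)) = Mul(Mul(36, Rational(-28, 1173), Rational(29, 14)), Rational(1, 6)) = Mul(Rational(-696, 391), Rational(1, 6)) = Rational(-116, 391)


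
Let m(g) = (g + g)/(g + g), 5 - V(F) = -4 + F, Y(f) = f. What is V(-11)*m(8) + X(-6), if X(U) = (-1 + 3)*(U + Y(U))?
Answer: -4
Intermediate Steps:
X(U) = 4*U (X(U) = (-1 + 3)*(U + U) = 2*(2*U) = 4*U)
V(F) = 9 - F (V(F) = 5 - (-4 + F) = 5 + (4 - F) = 9 - F)
m(g) = 1 (m(g) = (2*g)/((2*g)) = (2*g)*(1/(2*g)) = 1)
V(-11)*m(8) + X(-6) = (9 - 1*(-11))*1 + 4*(-6) = (9 + 11)*1 - 24 = 20*1 - 24 = 20 - 24 = -4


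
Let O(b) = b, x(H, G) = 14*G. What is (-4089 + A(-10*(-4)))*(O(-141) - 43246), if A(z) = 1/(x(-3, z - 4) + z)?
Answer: 96510693605/544 ≈ 1.7741e+8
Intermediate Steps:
A(z) = 1/(-56 + 15*z) (A(z) = 1/(14*(z - 4) + z) = 1/(14*(-4 + z) + z) = 1/((-56 + 14*z) + z) = 1/(-56 + 15*z))
(-4089 + A(-10*(-4)))*(O(-141) - 43246) = (-4089 + 1/(-56 + 15*(-10*(-4))))*(-141 - 43246) = (-4089 + 1/(-56 + 15*40))*(-43387) = (-4089 + 1/(-56 + 600))*(-43387) = (-4089 + 1/544)*(-43387) = -2224415/544*(-43387) = 96510693605/544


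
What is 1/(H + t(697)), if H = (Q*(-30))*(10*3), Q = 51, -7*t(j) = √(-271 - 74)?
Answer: -149940/6882246023 + 7*I*√345/103233690345 ≈ -2.1786e-5 + 1.2595e-9*I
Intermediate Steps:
t(j) = -I*√345/7 (t(j) = -√(-271 - 74)/7 = -I*√345/7)
H = -45900 (H = (51*(-30))*(10*3) = -1530*30 = -45900)
1/(H + t(697)) = 1/(-45900 - I*√345/7)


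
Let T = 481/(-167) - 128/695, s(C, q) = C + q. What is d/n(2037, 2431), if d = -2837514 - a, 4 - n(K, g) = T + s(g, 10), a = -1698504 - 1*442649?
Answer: 80823139465/282494734 ≈ 286.10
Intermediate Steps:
T = -355671/116065 (T = 481*(-1/167) - 128*1/695 = -481/167 - 128/695 = -355671/116065 ≈ -3.0644)
a = -2141153 (a = -1698504 - 442649 = -2141153)
n(K, g) = -340719/116065 - g (n(K, g) = 4 - (-355671/116065 + (g + 10)) = 4 - (-355671/116065 + (10 + g)) = 4 - (804979/116065 + g) = 4 + (-804979/116065 - g) = -340719/116065 - g)
d = -696361 (d = -2837514 - 1*(-2141153) = -2837514 + 2141153 = -696361)
d/n(2037, 2431) = -696361/(-340719/116065 - 1*2431) = -696361/(-340719/116065 - 2431) = -696361/(-282494734/116065) = -696361*(-116065/282494734) = 80823139465/282494734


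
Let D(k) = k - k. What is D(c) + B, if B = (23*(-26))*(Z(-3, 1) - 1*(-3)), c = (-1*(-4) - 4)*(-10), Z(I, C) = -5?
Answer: 1196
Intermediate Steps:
c = 0 (c = (4 - 4)*(-10) = 0*(-10) = 0)
D(k) = 0
B = 1196 (B = (23*(-26))*(-5 - 1*(-3)) = -598*(-5 + 3) = -598*(-2) = 1196)
D(c) + B = 0 + 1196 = 1196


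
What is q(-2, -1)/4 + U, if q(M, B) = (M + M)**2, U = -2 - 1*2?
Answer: 0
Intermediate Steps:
U = -4 (U = -2 - 2 = -4)
q(M, B) = 4*M**2 (q(M, B) = (2*M)**2 = 4*M**2)
q(-2, -1)/4 + U = (4*(-2)**2)/4 - 4 = (4*4)/4 - 4 = (1/4)*16 - 4 = 4 - 4 = 0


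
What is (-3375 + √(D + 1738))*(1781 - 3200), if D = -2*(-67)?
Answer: 4789125 - 17028*√13 ≈ 4.7277e+6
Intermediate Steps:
D = 134
(-3375 + √(D + 1738))*(1781 - 3200) = (-3375 + √(134 + 1738))*(1781 - 3200) = (-3375 + √1872)*(-1419) = (-3375 + 12*√13)*(-1419) = 4789125 - 17028*√13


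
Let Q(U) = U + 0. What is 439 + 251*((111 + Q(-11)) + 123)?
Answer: 56412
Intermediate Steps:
Q(U) = U
439 + 251*((111 + Q(-11)) + 123) = 439 + 251*((111 - 11) + 123) = 439 + 251*(100 + 123) = 439 + 251*223 = 439 + 55973 = 56412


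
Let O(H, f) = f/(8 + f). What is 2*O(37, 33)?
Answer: 66/41 ≈ 1.6098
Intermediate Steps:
2*O(37, 33) = 2*(33/(8 + 33)) = 2*(33/41) = 66/41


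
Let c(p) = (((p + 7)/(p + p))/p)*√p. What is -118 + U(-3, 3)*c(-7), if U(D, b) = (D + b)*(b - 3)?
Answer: -118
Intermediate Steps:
U(D, b) = (-3 + b)*(D + b) (U(D, b) = (D + b)*(-3 + b) = (-3 + b)*(D + b))
c(p) = (7 + p)/(2*p^(3/2)) (c(p) = (((7 + p)/((2*p)))/p)*√p = (((7 + p)*(1/(2*p)))/p)*√p = (((7 + p)/(2*p))/p)*√p = ((7 + p)/(2*p²))*√p = (7 + p)/(2*p^(3/2)))
-118 + U(-3, 3)*c(-7) = -118 + (3² - 3*(-3) - 3*3 - 3*3)*((7 - 7)/(2*(-7)^(3/2))) = -118 + (9 + 9 - 9 - 9)*((½)*(I*√7/49)*0) = -118 + 0*0 = -118 + 0 = -118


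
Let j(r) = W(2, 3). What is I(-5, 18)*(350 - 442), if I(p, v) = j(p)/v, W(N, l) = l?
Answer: -46/3 ≈ -15.333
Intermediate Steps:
j(r) = 3
I(p, v) = 3/v
I(-5, 18)*(350 - 442) = (3/18)*(350 - 442) = (3*(1/18))*(-92) = (1/6)*(-92) = -46/3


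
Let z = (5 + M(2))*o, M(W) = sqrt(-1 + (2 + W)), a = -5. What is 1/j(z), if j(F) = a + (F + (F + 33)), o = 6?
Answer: 11/914 - 3*sqrt(3)/1828 ≈ 0.0091925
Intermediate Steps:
M(W) = sqrt(1 + W)
z = 30 + 6*sqrt(3) (z = (5 + sqrt(1 + 2))*6 = (5 + sqrt(3))*6 = 30 + 6*sqrt(3) ≈ 40.392)
j(F) = 28 + 2*F (j(F) = -5 + (F + (F + 33)) = -5 + (F + (33 + F)) = -5 + (33 + 2*F) = 28 + 2*F)
1/j(z) = 1/(28 + 2*(30 + 6*sqrt(3))) = 1/(28 + (60 + 12*sqrt(3))) = 1/(88 + 12*sqrt(3))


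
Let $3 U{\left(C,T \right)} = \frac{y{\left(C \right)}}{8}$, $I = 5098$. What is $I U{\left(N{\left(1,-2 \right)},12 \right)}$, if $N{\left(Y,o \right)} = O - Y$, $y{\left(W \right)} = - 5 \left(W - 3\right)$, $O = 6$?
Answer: $- \frac{12745}{6} \approx -2124.2$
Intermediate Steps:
$y{\left(W \right)} = 15 - 5 W$ ($y{\left(W \right)} = - 5 \left(-3 + W\right) = 15 - 5 W$)
$N{\left(Y,o \right)} = 6 - Y$
$U{\left(C,T \right)} = \frac{5}{8} - \frac{5 C}{24}$ ($U{\left(C,T \right)} = \frac{\left(15 - 5 C\right) \frac{1}{8}}{3} = \frac{\frac{15}{8} - \frac{5 C}{8}}{3} = \frac{5}{8} - \frac{5 C}{24}$)
$I U{\left(N{\left(1,-2 \right)},12 \right)} = 5098 \left(\frac{5}{8} - \frac{5 \left(6 - 1\right)}{24}\right) = 5098 \left(\frac{5}{8} - \frac{25}{24}\right) = 5098 \left(- \frac{5}{12}\right) = - \frac{12745}{6}$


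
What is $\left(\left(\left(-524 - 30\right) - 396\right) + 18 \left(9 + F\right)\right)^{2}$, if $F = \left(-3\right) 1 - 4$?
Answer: $835396$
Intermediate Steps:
$F = -7$ ($F = -3 - 4 = -7$)
$\left(\left(\left(-524 - 30\right) - 396\right) + 18 \left(9 + F\right)\right)^{2} = \left(\left(\left(-524 - 30\right) - 396\right) + 18 \left(9 - 7\right)\right)^{2} = \left(\left(-554 - 396\right) + 18 \cdot 2\right)^{2} = \left(-950 + 36\right)^{2} = \left(-914\right)^{2} = 835396$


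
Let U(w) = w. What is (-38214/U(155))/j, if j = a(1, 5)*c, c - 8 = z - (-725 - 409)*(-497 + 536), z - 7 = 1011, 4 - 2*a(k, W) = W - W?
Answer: -2123/779340 ≈ -0.0027241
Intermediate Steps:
a(k, W) = 2 (a(k, W) = 2 - (W - W)/2 = 2 - ½*0 = 2 + 0 = 2)
z = 1018 (z = 7 + 1011 = 1018)
c = 45252 (c = 8 + (1018 - (-725 - 409)*(-497 + 536)) = 8 + (1018 - (-1134)*39) = 8 + (1018 - 1*(-44226)) = 8 + (1018 + 44226) = 8 + 45244 = 45252)
j = 90504 (j = 2*45252 = 90504)
(-38214/U(155))/j = -38214/155/90504 = -38214*1/155*(1/90504) = -38214/155*1/90504 = -2123/779340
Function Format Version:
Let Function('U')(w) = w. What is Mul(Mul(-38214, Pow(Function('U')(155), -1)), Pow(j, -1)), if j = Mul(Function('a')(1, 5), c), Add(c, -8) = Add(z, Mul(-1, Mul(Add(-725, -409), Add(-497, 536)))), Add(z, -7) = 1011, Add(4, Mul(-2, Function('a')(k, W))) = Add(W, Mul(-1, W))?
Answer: Rational(-2123, 779340) ≈ -0.0027241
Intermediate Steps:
Function('a')(k, W) = 2 (Function('a')(k, W) = Add(2, Mul(Rational(-1, 2), Add(W, Mul(-1, W)))) = Add(2, Mul(Rational(-1, 2), 0)) = Add(2, 0) = 2)
z = 1018 (z = Add(7, 1011) = 1018)
c = 45252 (c = Add(8, Add(1018, Mul(-1, Mul(Add(-725, -409), Add(-497, 536))))) = Add(8, Add(1018, Mul(-1, Mul(-1134, 39)))) = Add(8, Add(1018, Mul(-1, -44226))) = Add(8, Add(1018, 44226)) = Add(8, 45244) = 45252)
j = 90504 (j = Mul(2, 45252) = 90504)
Mul(Mul(-38214, Pow(Function('U')(155), -1)), Pow(j, -1)) = Mul(Mul(-38214, Pow(155, -1)), Pow(90504, -1)) = Mul(Mul(-38214, Rational(1, 155)), Rational(1, 90504)) = Mul(Rational(-38214, 155), Rational(1, 90504)) = Rational(-2123, 779340)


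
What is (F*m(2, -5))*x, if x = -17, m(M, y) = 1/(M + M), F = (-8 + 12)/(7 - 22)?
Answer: 17/15 ≈ 1.1333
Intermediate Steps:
F = -4/15 (F = 4/(-15) = 4*(-1/15) = -4/15 ≈ -0.26667)
m(M, y) = 1/(2*M)
(F*m(2, -5))*x = -2/(15*2)*(-17) = -4/15*¼*(-17) = -1/15*(-17) = 17/15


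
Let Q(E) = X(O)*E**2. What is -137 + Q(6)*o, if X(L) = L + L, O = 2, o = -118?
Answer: -17129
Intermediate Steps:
X(L) = 2*L
Q(E) = 4*E**2 (Q(E) = (2*2)*E**2 = 4*E**2)
-137 + Q(6)*o = -137 + (4*6**2)*(-118) = -137 + (4*36)*(-118) = -137 + 144*(-118) = -137 - 16992 = -17129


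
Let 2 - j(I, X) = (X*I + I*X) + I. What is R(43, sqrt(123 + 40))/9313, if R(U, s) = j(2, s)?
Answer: -4*sqrt(163)/9313 ≈ -0.0054836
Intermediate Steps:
j(I, X) = 2 - I - 2*I*X (j(I, X) = 2 - ((X*I + I*X) + I) = 2 - ((I*X + I*X) + I) = 2 - (2*I*X + I) = 2 - (I + 2*I*X) = 2 + (-I - 2*I*X) = 2 - I - 2*I*X)
R(U, s) = -4*s (R(U, s) = 2 - 1*2 - 2*2*s = 2 - 2 - 4*s = -4*s)
R(43, sqrt(123 + 40))/9313 = -4*sqrt(123 + 40)/9313 = -4*sqrt(163)*(1/9313) = -4*sqrt(163)/9313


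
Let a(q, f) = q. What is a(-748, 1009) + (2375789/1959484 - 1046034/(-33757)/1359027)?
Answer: -7459130287230400469/9988289948492164 ≈ -746.79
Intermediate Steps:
a(-748, 1009) + (2375789/1959484 - 1046034/(-33757)/1359027) = -748 + (2375789/1959484 - 1046034/(-33757)/1359027) = -748 + (2375789*(1/1959484) - 1046034*(-1/33757)*(1/1359027)) = -748 + (2375789/1959484 + (1046034/33757)*(1/1359027)) = -748 + (2375789/1959484 + 116226/5097408271) = -748 + 12110594241738203/9988289948492164 = -7459130287230400469/9988289948492164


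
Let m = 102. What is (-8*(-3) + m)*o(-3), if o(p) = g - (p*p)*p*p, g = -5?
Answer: -10836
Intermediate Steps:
o(p) = -5 - p⁴ (o(p) = -5 - (p*p)*p*p = -5 - p²*p*p = -5 - p³*p = -5 - p⁴)
(-8*(-3) + m)*o(-3) = (-8*(-3) + 102)*(-5 - 1*(-3)⁴) = (24 + 102)*(-5 - 1*81) = 126*(-5 - 81) = 126*(-86) = -10836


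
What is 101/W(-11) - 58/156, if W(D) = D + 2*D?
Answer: -2945/858 ≈ -3.4324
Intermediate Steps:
W(D) = 3*D
101/W(-11) - 58/156 = 101/((3*(-11))) - 58/156 = 101/(-33) - 58*1/156 = 101*(-1/33) - 29/78 = -101/33 - 29/78 = -2945/858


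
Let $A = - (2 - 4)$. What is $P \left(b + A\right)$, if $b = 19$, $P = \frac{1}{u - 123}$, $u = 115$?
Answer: $- \frac{21}{8} \approx -2.625$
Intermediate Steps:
$A = 2$ ($A = \left(-1\right) \left(-2\right) = 2$)
$P = - \frac{1}{8}$ ($P = \frac{1}{115 - 123} = \frac{1}{-8} = - \frac{1}{8} \approx -0.125$)
$P \left(b + A\right) = - \frac{19 + 2}{8} = \left(- \frac{1}{8}\right) 21 = - \frac{21}{8}$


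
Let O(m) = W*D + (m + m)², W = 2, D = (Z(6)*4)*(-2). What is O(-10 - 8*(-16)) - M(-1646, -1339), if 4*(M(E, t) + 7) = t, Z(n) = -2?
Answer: 224279/4 ≈ 56070.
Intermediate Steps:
D = 16 (D = -2*4*(-2) = -8*(-2) = 16)
M(E, t) = -7 + t/4
O(m) = 32 + 4*m² (O(m) = 2*16 + (m + m)² = 32 + (2*m)² = 32 + 4*m²)
O(-10 - 8*(-16)) - M(-1646, -1339) = (32 + 4*(-10 - 8*(-16))²) - (-7 + (¼)*(-1339)) = (32 + 4*(-10 + 128)²) - (-7 - 1339/4) = (32 + 4*118²) - 1*(-1367/4) = (32 + 4*13924) + 1367/4 = (32 + 55696) + 1367/4 = 55728 + 1367/4 = 224279/4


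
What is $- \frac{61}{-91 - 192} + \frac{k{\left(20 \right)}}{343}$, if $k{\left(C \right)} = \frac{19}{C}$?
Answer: $\frac{423837}{1941380} \approx 0.21832$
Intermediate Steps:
$- \frac{61}{-91 - 192} + \frac{k{\left(20 \right)}}{343} = - \frac{61}{-91 - 192} + \frac{19 \cdot \frac{1}{20}}{343} = - \frac{61}{-283} + 19 \cdot \frac{1}{20} \cdot \frac{1}{343} = \left(-61\right) \left(- \frac{1}{283}\right) + \frac{19}{20} \cdot \frac{1}{343} = \frac{61}{283} + \frac{19}{6860} = \frac{423837}{1941380}$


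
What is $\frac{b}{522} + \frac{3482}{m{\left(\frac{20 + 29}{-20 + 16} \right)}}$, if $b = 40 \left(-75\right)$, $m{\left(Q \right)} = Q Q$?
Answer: $\frac{3646444}{208887} \approx 17.457$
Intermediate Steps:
$m{\left(Q \right)} = Q^{2}$
$b = -3000$
$\frac{b}{522} + \frac{3482}{m{\left(\frac{20 + 29}{-20 + 16} \right)}} = - \frac{3000}{522} + \frac{3482}{\left(\frac{20 + 29}{-20 + 16}\right)^{2}} = \left(-3000\right) \frac{1}{522} + \frac{3482}{\left(\frac{49}{-4}\right)^{2}} = - \frac{500}{87} + \frac{3482}{\left(49 \left(- \frac{1}{4}\right)\right)^{2}} = - \frac{500}{87} + \frac{3482}{\left(- \frac{49}{4}\right)^{2}} = - \frac{500}{87} + \frac{3482}{\frac{2401}{16}} = - \frac{500}{87} + 3482 \cdot \frac{16}{2401} = - \frac{500}{87} + \frac{55712}{2401} = \frac{3646444}{208887}$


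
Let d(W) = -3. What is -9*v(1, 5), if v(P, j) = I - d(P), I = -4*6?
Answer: 189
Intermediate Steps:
I = -24
v(P, j) = -21 (v(P, j) = -24 - 1*(-3) = -24 + 3 = -21)
-9*v(1, 5) = -9*(-21) = 189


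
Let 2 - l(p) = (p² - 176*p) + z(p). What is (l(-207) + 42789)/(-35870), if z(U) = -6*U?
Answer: 18866/17935 ≈ 1.0519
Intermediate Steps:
l(p) = 2 - p² + 182*p (l(p) = 2 - ((p² - 176*p) - 6*p) = 2 - (p² - 182*p) = 2 + (-p² + 182*p) = 2 - p² + 182*p)
(l(-207) + 42789)/(-35870) = ((2 - 1*(-207)² + 182*(-207)) + 42789)/(-35870) = ((2 - 1*42849 - 37674) + 42789)*(-1/35870) = ((2 - 42849 - 37674) + 42789)*(-1/35870) = (-80521 + 42789)*(-1/35870) = -37732*(-1/35870) = 18866/17935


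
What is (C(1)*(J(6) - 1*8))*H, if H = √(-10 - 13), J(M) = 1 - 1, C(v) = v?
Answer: -8*I*√23 ≈ -38.367*I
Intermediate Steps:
J(M) = 0
H = I*√23 (H = √(-23) = I*√23 ≈ 4.7958*I)
(C(1)*(J(6) - 1*8))*H = (1*(0 - 1*8))*(I*√23) = (1*(0 - 8))*(I*√23) = (1*(-8))*(I*√23) = -8*I*√23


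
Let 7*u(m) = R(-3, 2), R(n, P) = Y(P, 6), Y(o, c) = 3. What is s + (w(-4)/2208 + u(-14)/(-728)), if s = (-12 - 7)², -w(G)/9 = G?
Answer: 21156965/58604 ≈ 361.02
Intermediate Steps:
R(n, P) = 3
u(m) = 3/7 (u(m) = (⅐)*3 = 3/7)
w(G) = -9*G
s = 361 (s = (-19)² = 361)
s + (w(-4)/2208 + u(-14)/(-728)) = 361 + (-9*(-4)/2208 + (3/7)/(-728)) = 361 + (36*(1/2208) + (3/7)*(-1/728)) = 361 + (3/184 - 3/5096) = 361 + 921/58604 = 21156965/58604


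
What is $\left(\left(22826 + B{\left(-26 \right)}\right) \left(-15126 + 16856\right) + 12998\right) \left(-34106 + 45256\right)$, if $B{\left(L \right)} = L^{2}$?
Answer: $453486756700$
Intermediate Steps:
$\left(\left(22826 + B{\left(-26 \right)}\right) \left(-15126 + 16856\right) + 12998\right) \left(-34106 + 45256\right) = \left(\left(22826 + \left(-26\right)^{2}\right) \left(-15126 + 16856\right) + 12998\right) \left(-34106 + 45256\right) = \left(\left(22826 + 676\right) 1730 + 12998\right) 11150 = \left(23502 \cdot 1730 + 12998\right) 11150 = \left(40658460 + 12998\right) 11150 = 40671458 \cdot 11150 = 453486756700$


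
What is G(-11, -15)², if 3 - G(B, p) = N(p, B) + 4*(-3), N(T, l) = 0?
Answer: 225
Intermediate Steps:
G(B, p) = 15 (G(B, p) = 3 - (0 + 4*(-3)) = 3 - (0 - 12) = 3 - 1*(-12) = 3 + 12 = 15)
G(-11, -15)² = 15² = 225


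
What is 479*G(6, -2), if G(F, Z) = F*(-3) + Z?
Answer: -9580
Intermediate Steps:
G(F, Z) = Z - 3*F (G(F, Z) = -3*F + Z = Z - 3*F)
479*G(6, -2) = 479*(-2 - 3*6) = 479*(-2 - 18) = 479*(-20) = -9580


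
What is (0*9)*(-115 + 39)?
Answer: 0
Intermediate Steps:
(0*9)*(-115 + 39) = 0*(-76) = 0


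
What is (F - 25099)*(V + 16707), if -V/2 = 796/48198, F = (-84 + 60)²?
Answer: -9873479614031/24099 ≈ -4.0970e+8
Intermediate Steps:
F = 576 (F = (-24)² = 576)
V = -796/24099 (V = -1592/48198 = -2*398/24099 = -796/24099 ≈ -0.033030)
(F - 25099)*(V + 16707) = (576 - 25099)*(-796/24099 + 16707) = -24523*402621197/24099 = -9873479614031/24099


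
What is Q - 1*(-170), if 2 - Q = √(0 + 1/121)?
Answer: 1891/11 ≈ 171.91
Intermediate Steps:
Q = 21/11 (Q = 2 - √(0 + 1/121) = 2 - √(1/121) = 2 - 1*1/11 = 2 - 1/11 = 21/11 ≈ 1.9091)
Q - 1*(-170) = 21/11 - 1*(-170) = 21/11 + 170 = 1891/11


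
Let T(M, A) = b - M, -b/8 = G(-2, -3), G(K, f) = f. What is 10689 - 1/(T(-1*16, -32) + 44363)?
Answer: 474623666/44403 ≈ 10689.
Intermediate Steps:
b = 24 (b = -8*(-3) = 24)
T(M, A) = 24 - M
10689 - 1/(T(-1*16, -32) + 44363) = 10689 - 1/((24 - (-1)*16) + 44363) = 10689 - 1/((24 - 1*(-16)) + 44363) = 10689 - 1/((24 + 16) + 44363) = 10689 - 1/(40 + 44363) = 10689 - 1/44403 = 474623666/44403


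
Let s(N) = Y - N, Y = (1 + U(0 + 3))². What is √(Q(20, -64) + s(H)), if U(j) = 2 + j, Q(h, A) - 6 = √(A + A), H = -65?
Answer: √(107 + 8*I*√2) ≈ 10.358 + 0.54611*I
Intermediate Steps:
Q(h, A) = 6 + √2*√A (Q(h, A) = 6 + √(A + A) = 6 + √(2*A) = 6 + √2*√A)
Y = 36 (Y = (1 + (2 + (0 + 3)))² = (1 + (2 + 3))² = (1 + 5)² = 6² = 36)
s(N) = 36 - N
√(Q(20, -64) + s(H)) = √((6 + √2*√(-64)) + (36 - 1*(-65))) = √((6 + √2*(8*I)) + (36 + 65)) = √((6 + 8*I*√2) + 101) = √(107 + 8*I*√2)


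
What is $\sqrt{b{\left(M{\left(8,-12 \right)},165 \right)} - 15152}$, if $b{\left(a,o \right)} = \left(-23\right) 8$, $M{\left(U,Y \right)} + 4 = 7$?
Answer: $6 i \sqrt{426} \approx 123.84 i$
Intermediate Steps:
$M{\left(U,Y \right)} = 3$ ($M{\left(U,Y \right)} = -4 + 7 = 3$)
$b{\left(a,o \right)} = -184$
$\sqrt{b{\left(M{\left(8,-12 \right)},165 \right)} - 15152} = \sqrt{-184 - 15152} = \sqrt{-15336} = 6 i \sqrt{426}$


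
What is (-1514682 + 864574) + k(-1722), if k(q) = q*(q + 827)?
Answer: 891082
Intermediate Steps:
k(q) = q*(827 + q)
(-1514682 + 864574) + k(-1722) = (-1514682 + 864574) - 1722*(827 - 1722) = -650108 - 1722*(-895) = -650108 + 1541190 = 891082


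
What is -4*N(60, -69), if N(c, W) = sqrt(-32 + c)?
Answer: -8*sqrt(7) ≈ -21.166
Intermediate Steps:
-4*N(60, -69) = -4*sqrt(-32 + 60) = -8*sqrt(7)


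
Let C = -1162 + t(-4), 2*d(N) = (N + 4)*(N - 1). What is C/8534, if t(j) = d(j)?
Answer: -581/4267 ≈ -0.13616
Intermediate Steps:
d(N) = (-1 + N)*(4 + N)/2 (d(N) = ((N + 4)*(N - 1))/2 = ((4 + N)*(-1 + N))/2 = ((-1 + N)*(4 + N))/2 = (-1 + N)*(4 + N)/2)
t(j) = -2 + j**2/2 + 3*j/2
C = -1162 (C = -1162 + (-2 + (1/2)*(-4)**2 + (3/2)*(-4)) = -1162 + (-2 + (1/2)*16 - 6) = -1162 + (-2 + 8 - 6) = -1162 + 0 = -1162)
C/8534 = -1162/8534 = -1162*1/8534 = -581/4267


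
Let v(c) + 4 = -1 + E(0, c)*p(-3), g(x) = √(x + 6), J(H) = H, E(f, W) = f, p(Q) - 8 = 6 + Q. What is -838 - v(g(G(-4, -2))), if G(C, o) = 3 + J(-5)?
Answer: -833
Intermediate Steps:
p(Q) = 14 + Q (p(Q) = 8 + (6 + Q) = 14 + Q)
G(C, o) = -2 (G(C, o) = 3 - 5 = -2)
g(x) = √(6 + x)
v(c) = -5 (v(c) = -4 + (-1 + 0*(14 - 3)) = -4 + (-1 + 0*11) = -4 + (-1 + 0) = -4 - 1 = -5)
-838 - v(g(G(-4, -2))) = -838 - 1*(-5) = -838 + 5 = -833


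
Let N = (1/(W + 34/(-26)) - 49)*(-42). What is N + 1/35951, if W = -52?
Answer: 2442510973/1186383 ≈ 2058.8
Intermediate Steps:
N = 67940/33 (N = (1/(-52 + 34/(-26)) - 49)*(-42) = (1/(-52 + 34*(-1/26)) - 49)*(-42) = (1/(-52 - 17/13) - 49)*(-42) = (1/(-693/13) - 49)*(-42) = (-13/693 - 49)*(-42) = -33970/693*(-42) = 67940/33 ≈ 2058.8)
N + 1/35951 = 67940/33 + 1/35951 = 2442510973/1186383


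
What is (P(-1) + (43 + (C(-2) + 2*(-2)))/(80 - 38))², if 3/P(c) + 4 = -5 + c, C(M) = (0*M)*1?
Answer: 484/1225 ≈ 0.39510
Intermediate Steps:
C(M) = 0 (C(M) = 0*1 = 0)
P(c) = 3/(-9 + c) (P(c) = 3/(-4 + (-5 + c)) = 3/(-9 + c))
(P(-1) + (43 + (C(-2) + 2*(-2)))/(80 - 38))² = (3/(-9 - 1) + (43 + (0 + 2*(-2)))/(80 - 38))² = (3/(-10) + (43 + (0 - 4))/42)² = (3*(-⅒) + (43 - 4)*(1/42))² = (-3/10 + 39*(1/42))² = (-3/10 + 13/14)² = (22/35)² = 484/1225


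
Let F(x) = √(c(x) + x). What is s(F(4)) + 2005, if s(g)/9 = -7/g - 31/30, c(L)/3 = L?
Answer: 39599/20 ≈ 1979.9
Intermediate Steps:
c(L) = 3*L
F(x) = 2*√x (F(x) = √(3*x + x) = √(4*x) = 2*√x)
s(g) = -93/10 - 63/g (s(g) = 9*(-7/g - 31/30) = 9*(-31/30 - 7/g) = -93/10 - 63/g)
s(F(4)) + 2005 = (-93/10 - 63/(2*√4)) + 2005 = (-93/10 - 63/(2*2)) + 2005 = (-93/10 - 63/4) + 2005 = -501/20 + 2005 = 39599/20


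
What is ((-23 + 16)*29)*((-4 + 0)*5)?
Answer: 4060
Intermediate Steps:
((-23 + 16)*29)*((-4 + 0)*5) = (-7*29)*(-4*5) = -203*(-20) = 4060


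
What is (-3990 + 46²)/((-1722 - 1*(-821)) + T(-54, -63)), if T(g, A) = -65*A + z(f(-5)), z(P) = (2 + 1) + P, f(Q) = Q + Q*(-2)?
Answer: -937/1601 ≈ -0.58526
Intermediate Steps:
f(Q) = -Q (f(Q) = Q - 2*Q = -Q)
z(P) = 3 + P
T(g, A) = 8 - 65*A (T(g, A) = -65*A + (3 - 1*(-5)) = -65*A + (3 + 5) = -65*A + 8 = 8 - 65*A)
(-3990 + 46²)/((-1722 - 1*(-821)) + T(-54, -63)) = (-3990 + 46²)/((-1722 - 1*(-821)) + (8 - 65*(-63))) = (-3990 + 2116)/((-1722 + 821) + (8 + 4095)) = -1874/(-901 + 4103) = -1874/3202 = -1874*1/3202 = -937/1601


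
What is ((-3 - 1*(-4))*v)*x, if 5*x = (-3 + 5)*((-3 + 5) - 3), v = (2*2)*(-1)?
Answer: 8/5 ≈ 1.6000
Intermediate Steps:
v = -4 (v = 4*(-1) = -4)
x = -⅖ (x = ((-3 + 5)*((-3 + 5) - 3))/5 = (2*(2 - 3))/5 = (2*(-1))/5 = (⅕)*(-2) = -⅖ ≈ -0.40000)
((-3 - 1*(-4))*v)*x = ((-3 - 1*(-4))*(-4))*(-⅖) = ((-3 + 4)*(-4))*(-⅖) = (1*(-4))*(-⅖) = -4*(-⅖) = 8/5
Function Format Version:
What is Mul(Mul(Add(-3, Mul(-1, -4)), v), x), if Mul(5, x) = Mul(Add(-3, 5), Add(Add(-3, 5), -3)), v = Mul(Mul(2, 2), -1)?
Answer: Rational(8, 5) ≈ 1.6000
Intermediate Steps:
v = -4 (v = Mul(4, -1) = -4)
x = Rational(-2, 5) (x = Mul(Rational(1, 5), Mul(Add(-3, 5), Add(Add(-3, 5), -3))) = Mul(Rational(1, 5), Mul(2, Add(2, -3))) = Mul(Rational(1, 5), Mul(2, -1)) = Mul(Rational(1, 5), -2) = Rational(-2, 5) ≈ -0.40000)
Mul(Mul(Add(-3, Mul(-1, -4)), v), x) = Mul(Mul(Add(-3, Mul(-1, -4)), -4), Rational(-2, 5)) = Mul(Mul(Add(-3, 4), -4), Rational(-2, 5)) = Mul(Mul(1, -4), Rational(-2, 5)) = Mul(-4, Rational(-2, 5)) = Rational(8, 5)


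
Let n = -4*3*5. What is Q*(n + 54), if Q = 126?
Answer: -756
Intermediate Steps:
n = -60 (n = -12*5 = -60)
Q*(n + 54) = 126*(-60 + 54) = 126*(-6) = -756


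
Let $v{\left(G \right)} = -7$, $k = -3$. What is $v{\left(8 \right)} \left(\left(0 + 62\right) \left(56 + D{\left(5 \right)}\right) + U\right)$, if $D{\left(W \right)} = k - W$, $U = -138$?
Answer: $-19866$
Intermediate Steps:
$D{\left(W \right)} = -3 - W$
$v{\left(8 \right)} \left(\left(0 + 62\right) \left(56 + D{\left(5 \right)}\right) + U\right) = - 7 \left(\left(0 + 62\right) \left(56 - 8\right) - 138\right) = - 7 \left(62 \left(56 - 8\right) - 138\right) = - 7 \left(62 \cdot 48 - 138\right) = - 7 \left(2976 - 138\right) = \left(-7\right) 2838 = -19866$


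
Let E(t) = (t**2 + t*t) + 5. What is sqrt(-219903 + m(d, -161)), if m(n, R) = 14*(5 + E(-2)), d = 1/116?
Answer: I*sqrt(219651) ≈ 468.67*I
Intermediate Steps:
E(t) = 5 + 2*t**2 (E(t) = (t**2 + t**2) + 5 = 2*t**2 + 5 = 5 + 2*t**2)
d = 1/116 ≈ 0.0086207
m(n, R) = 252 (m(n, R) = 14*(5 + (5 + 2*(-2)**2)) = 14*(5 + (5 + 2*4)) = 14*(5 + (5 + 8)) = 14*(5 + 13) = 14*18 = 252)
sqrt(-219903 + m(d, -161)) = sqrt(-219903 + 252) = sqrt(-219651) = I*sqrt(219651)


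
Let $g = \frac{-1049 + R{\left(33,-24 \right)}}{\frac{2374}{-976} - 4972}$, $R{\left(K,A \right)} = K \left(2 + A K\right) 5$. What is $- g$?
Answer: $- \frac{64122712}{2427523} \approx -26.415$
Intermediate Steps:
$R{\left(K,A \right)} = 5 K \left(2 + A K\right)$
$g = \frac{64122712}{2427523}$ ($g = \frac{-1049 + 5 \cdot 33 \left(2 - 792\right)}{\frac{2374}{-976} - 4972} = \frac{-1049 + 5 \cdot 33 \left(2 - 792\right)}{2374 \left(- \frac{1}{976}\right) - 4972} = \frac{-1049 + 5 \cdot 33 \left(-790\right)}{- \frac{1187}{488} - 4972} = \frac{-1049 - 130350}{- \frac{2427523}{488}} = \left(-131399\right) \left(- \frac{488}{2427523}\right) = \frac{64122712}{2427523} \approx 26.415$)
$- g = \left(-1\right) \frac{64122712}{2427523} = - \frac{64122712}{2427523}$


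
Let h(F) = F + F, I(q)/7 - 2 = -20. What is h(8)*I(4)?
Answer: -2016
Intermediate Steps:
I(q) = -126 (I(q) = 14 + 7*(-20) = 14 - 140 = -126)
h(F) = 2*F
h(8)*I(4) = (2*8)*(-126) = 16*(-126) = -2016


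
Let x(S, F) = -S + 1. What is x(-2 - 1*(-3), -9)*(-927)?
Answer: 0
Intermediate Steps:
x(S, F) = 1 - S
x(-2 - 1*(-3), -9)*(-927) = (1 - (-2 - 1*(-3)))*(-927) = (1 - (-2 + 3))*(-927) = (1 - 1*1)*(-927) = (1 - 1)*(-927) = 0*(-927) = 0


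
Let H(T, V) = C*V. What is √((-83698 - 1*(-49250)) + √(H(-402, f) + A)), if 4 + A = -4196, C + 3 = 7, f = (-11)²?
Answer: √(-34448 + 2*I*√929) ≈ 0.164 + 185.6*I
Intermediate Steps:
f = 121
C = 4 (C = -3 + 7 = 4)
A = -4200 (A = -4 - 4196 = -4200)
H(T, V) = 4*V
√((-83698 - 1*(-49250)) + √(H(-402, f) + A)) = √((-83698 - 1*(-49250)) + √(4*121 - 4200)) = √((-83698 + 49250) + √(484 - 4200)) = √(-34448 + √(-3716)) = √(-34448 + 2*I*√929)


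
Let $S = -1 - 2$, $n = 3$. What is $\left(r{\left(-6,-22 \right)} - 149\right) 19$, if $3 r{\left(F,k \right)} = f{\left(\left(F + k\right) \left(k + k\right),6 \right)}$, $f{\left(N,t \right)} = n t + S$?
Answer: $-2736$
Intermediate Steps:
$S = -3$
$f{\left(N,t \right)} = -3 + 3 t$ ($f{\left(N,t \right)} = 3 t - 3 = -3 + 3 t$)
$r{\left(F,k \right)} = 5$ ($r{\left(F,k \right)} = \frac{-3 + 3 \cdot 6}{3} = \frac{-3 + 18}{3} = \frac{1}{3} \cdot 15 = 5$)
$\left(r{\left(-6,-22 \right)} - 149\right) 19 = \left(5 - 149\right) 19 = \left(-144\right) 19 = -2736$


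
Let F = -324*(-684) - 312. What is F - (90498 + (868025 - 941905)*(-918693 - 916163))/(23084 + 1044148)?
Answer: 50311729375/533616 ≈ 94285.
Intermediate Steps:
F = 221304 (F = 221616 - 312 = 221304)
F - (90498 + (868025 - 941905)*(-918693 - 916163))/(23084 + 1044148) = 221304 - (90498 + (868025 - 941905)*(-918693 - 916163))/(23084 + 1044148) = 221304 - (90498 - 73880*(-1834856))/1067232 = 221304 - (90498 + 135559161280)/1067232 = 221304 - 135559251778/1067232 = 221304 - 1*67779625889/533616 = 221304 - 67779625889/533616 = 50311729375/533616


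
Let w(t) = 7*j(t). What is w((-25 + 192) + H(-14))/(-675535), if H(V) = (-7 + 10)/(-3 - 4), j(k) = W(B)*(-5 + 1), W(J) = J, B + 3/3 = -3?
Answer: -16/96505 ≈ -0.00016579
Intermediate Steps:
B = -4 (B = -1 - 3 = -4)
j(k) = 16 (j(k) = -4*(-5 + 1) = -4*(-4) = 16)
H(V) = -3/7 (H(V) = 3/(-7) = 3*(-1/7) = -3/7)
w(t) = 112 (w(t) = 7*16 = 112)
w((-25 + 192) + H(-14))/(-675535) = 112/(-675535) = 112*(-1/675535) = -16/96505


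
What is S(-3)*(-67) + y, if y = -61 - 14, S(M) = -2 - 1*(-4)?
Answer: -209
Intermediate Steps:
S(M) = 2 (S(M) = -2 + 4 = 2)
y = -75
S(-3)*(-67) + y = 2*(-67) - 75 = -134 - 75 = -209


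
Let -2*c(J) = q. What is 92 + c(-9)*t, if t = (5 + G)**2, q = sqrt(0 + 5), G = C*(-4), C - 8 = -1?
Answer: 92 - 529*sqrt(5)/2 ≈ -499.44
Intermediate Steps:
C = 7 (C = 8 - 1 = 7)
G = -28 (G = 7*(-4) = -28)
q = sqrt(5) ≈ 2.2361
t = 529 (t = (5 - 28)**2 = (-23)**2 = 529)
c(J) = -sqrt(5)/2
92 + c(-9)*t = 92 - sqrt(5)/2*529 = 92 - 529*sqrt(5)/2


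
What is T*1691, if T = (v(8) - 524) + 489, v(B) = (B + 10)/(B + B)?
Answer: -458261/8 ≈ -57283.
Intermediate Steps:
v(B) = (10 + B)/(2*B) (v(B) = (10 + B)/((2*B)) = (10 + B)*(1/(2*B)) = (10 + B)/(2*B))
T = -271/8 (T = ((1/2)*(10 + 8)/8 - 524) + 489 = ((1/2)*(1/8)*18 - 524) + 489 = (9/8 - 524) + 489 = -4183/8 + 489 = -271/8 ≈ -33.875)
T*1691 = -271/8*1691 = -458261/8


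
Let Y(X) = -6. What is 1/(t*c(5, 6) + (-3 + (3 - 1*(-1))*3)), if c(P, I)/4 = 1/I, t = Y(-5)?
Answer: ⅕ ≈ 0.20000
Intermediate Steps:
t = -6
c(P, I) = 4/I
1/(t*c(5, 6) + (-3 + (3 - 1*(-1))*3)) = 1/(-24/6 + (-3 + (3 - 1*(-1))*3)) = 1/(-24/6 + (-3 + (3 + 1)*3)) = 1/(-6*⅔ + (-3 + 4*3)) = 1/(-4 + (-3 + 12)) = 1/(-4 + 9) = 1/5 = ⅕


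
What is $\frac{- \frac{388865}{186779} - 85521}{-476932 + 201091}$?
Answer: $\frac{15973915724}{51521306139} \approx 0.31004$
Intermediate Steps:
$\frac{- \frac{388865}{186779} - 85521}{-476932 + 201091} = \frac{\left(-388865\right) \frac{1}{186779} - 85521}{-275841} = \left(- \frac{388865}{186779} - 85521\right) \left(- \frac{1}{275841}\right) = \left(- \frac{15973915724}{186779}\right) \left(- \frac{1}{275841}\right) = \frac{15973915724}{51521306139}$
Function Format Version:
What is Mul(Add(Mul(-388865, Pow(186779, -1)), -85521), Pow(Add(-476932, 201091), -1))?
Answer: Rational(15973915724, 51521306139) ≈ 0.31004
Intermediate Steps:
Mul(Add(Mul(-388865, Pow(186779, -1)), -85521), Pow(Add(-476932, 201091), -1)) = Mul(Add(Mul(-388865, Rational(1, 186779)), -85521), Pow(-275841, -1)) = Mul(Add(Rational(-388865, 186779), -85521), Rational(-1, 275841)) = Mul(Rational(-15973915724, 186779), Rational(-1, 275841)) = Rational(15973915724, 51521306139)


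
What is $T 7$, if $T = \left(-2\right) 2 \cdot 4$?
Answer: $-112$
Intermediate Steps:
$T = -16$ ($T = \left(-4\right) 4 = -16$)
$T 7 = \left(-16\right) 7 = -112$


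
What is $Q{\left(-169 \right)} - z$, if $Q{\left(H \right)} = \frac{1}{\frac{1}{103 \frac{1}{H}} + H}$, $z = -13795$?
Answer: $\frac{242460817}{17576} \approx 13795.0$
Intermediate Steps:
$Q{\left(H \right)} = \frac{103}{104 H}$ ($Q{\left(H \right)} = \frac{1}{\frac{H}{103} + H} = \frac{1}{\frac{104}{103} H} = \frac{103}{104 H}$)
$Q{\left(-169 \right)} - z = \frac{103}{104 \left(-169\right)} - -13795 = \frac{103}{104} \left(- \frac{1}{169}\right) + 13795 = - \frac{103}{17576} + 13795 = \frac{242460817}{17576}$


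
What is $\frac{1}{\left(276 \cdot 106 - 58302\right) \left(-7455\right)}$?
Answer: $\frac{1}{216537930} \approx 4.6181 \cdot 10^{-9}$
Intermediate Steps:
$\frac{1}{\left(276 \cdot 106 - 58302\right) \left(-7455\right)} = \frac{1}{29256 - 58302} \left(- \frac{1}{7455}\right) = \frac{1}{-29046} \left(- \frac{1}{7455}\right) = \left(- \frac{1}{29046}\right) \left(- \frac{1}{7455}\right) = \frac{1}{216537930}$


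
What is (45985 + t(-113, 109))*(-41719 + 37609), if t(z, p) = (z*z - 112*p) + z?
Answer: -190839630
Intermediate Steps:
t(z, p) = z + z**2 - 112*p (t(z, p) = (z**2 - 112*p) + z = z + z**2 - 112*p)
(45985 + t(-113, 109))*(-41719 + 37609) = (45985 + (-113 + (-113)**2 - 112*109))*(-41719 + 37609) = (45985 + (-113 + 12769 - 12208))*(-4110) = (45985 + 448)*(-4110) = 46433*(-4110) = -190839630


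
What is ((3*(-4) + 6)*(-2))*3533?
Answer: 42396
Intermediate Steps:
((3*(-4) + 6)*(-2))*3533 = ((-12 + 6)*(-2))*3533 = -6*(-2)*3533 = 12*3533 = 42396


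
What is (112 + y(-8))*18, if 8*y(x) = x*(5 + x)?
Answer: 2070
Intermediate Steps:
y(x) = x*(5 + x)/8 (y(x) = (x*(5 + x))/8 = x*(5 + x)/8)
(112 + y(-8))*18 = (112 + (⅛)*(-8)*(5 - 8))*18 = (112 + (⅛)*(-8)*(-3))*18 = (112 + 3)*18 = 115*18 = 2070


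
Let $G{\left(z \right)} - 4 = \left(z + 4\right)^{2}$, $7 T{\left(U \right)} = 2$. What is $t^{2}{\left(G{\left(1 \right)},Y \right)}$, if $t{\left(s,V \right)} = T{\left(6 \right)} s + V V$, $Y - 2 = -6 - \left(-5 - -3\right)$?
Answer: $\frac{7396}{49} \approx 150.94$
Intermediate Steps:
$T{\left(U \right)} = \frac{2}{7}$ ($T{\left(U \right)} = \frac{1}{7} \cdot 2 = \frac{2}{7}$)
$G{\left(z \right)} = 4 + \left(4 + z\right)^{2}$ ($G{\left(z \right)} = 4 + \left(z + 4\right)^{2} = 4 + \left(4 + z\right)^{2}$)
$Y = -2$ ($Y = 2 - \left(1 + 3\right) = 2 - 4 = -2$)
$t{\left(s,V \right)} = V^{2} + \frac{2 s}{7}$ ($t{\left(s,V \right)} = \frac{2 s}{7} + V V = \frac{2 s}{7} + V^{2} = V^{2} + \frac{2 s}{7}$)
$t^{2}{\left(G{\left(1 \right)},Y \right)} = \left(\left(-2\right)^{2} + \frac{2 \left(4 + \left(4 + 1\right)^{2}\right)}{7}\right)^{2} = \left(4 + \frac{2 \left(4 + 5^{2}\right)}{7}\right)^{2} = \left(4 + \frac{2 \left(4 + 25\right)}{7}\right)^{2} = \left(4 + \frac{2}{7} \cdot 29\right)^{2} = \left(4 + \frac{58}{7}\right)^{2} = \left(\frac{86}{7}\right)^{2} = \frac{7396}{49}$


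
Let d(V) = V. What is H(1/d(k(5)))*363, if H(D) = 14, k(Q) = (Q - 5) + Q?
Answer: 5082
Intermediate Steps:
k(Q) = -5 + 2*Q (k(Q) = (-5 + Q) + Q = -5 + 2*Q)
H(1/d(k(5)))*363 = 14*363 = 5082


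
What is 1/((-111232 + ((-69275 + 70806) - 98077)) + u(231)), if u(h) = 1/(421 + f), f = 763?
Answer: -1184/246009151 ≈ -4.8128e-6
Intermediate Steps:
u(h) = 1/1184 (u(h) = 1/(421 + 763) = 1/1184)
1/((-111232 + ((-69275 + 70806) - 98077)) + u(231)) = 1/((-111232 + ((-69275 + 70806) - 98077)) + 1/1184) = 1/((-111232 + (1531 - 98077)) + 1/1184) = 1/((-111232 - 96546) + 1/1184) = 1/(-207778 + 1/1184) = 1/(-246009151/1184) = -1184/246009151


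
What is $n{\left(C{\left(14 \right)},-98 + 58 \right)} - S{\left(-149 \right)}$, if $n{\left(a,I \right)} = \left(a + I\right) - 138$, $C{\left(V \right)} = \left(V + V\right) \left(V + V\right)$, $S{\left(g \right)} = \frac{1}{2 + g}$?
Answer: $\frac{89083}{147} \approx 606.01$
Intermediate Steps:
$C{\left(V \right)} = 4 V^{2}$ ($C{\left(V \right)} = 2 V 2 V = 4 V^{2}$)
$n{\left(a,I \right)} = -138 + I + a$ ($n{\left(a,I \right)} = \left(I + a\right) - 138 = -138 + I + a$)
$n{\left(C{\left(14 \right)},-98 + 58 \right)} - S{\left(-149 \right)} = \left(-138 + \left(-98 + 58\right) + 4 \cdot 14^{2}\right) - \frac{1}{2 - 149} = \left(-138 - 40 + 4 \cdot 196\right) - \frac{1}{-147} = \left(-138 - 40 + 784\right) - - \frac{1}{147} = 606 + \frac{1}{147} = \frac{89083}{147}$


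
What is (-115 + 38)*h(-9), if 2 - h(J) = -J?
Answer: 539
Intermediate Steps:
h(J) = 2 + J (h(J) = 2 - (-1)*J = 2 + J)
(-115 + 38)*h(-9) = (-115 + 38)*(2 - 9) = -77*(-7) = 539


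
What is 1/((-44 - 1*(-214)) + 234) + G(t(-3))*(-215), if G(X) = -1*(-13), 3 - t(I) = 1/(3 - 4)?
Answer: -1129179/404 ≈ -2795.0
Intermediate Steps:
t(I) = 4 (t(I) = 3 - 1/(3 - 4) = 3 - 1/(-1) = 3 - 1*(-1) = 3 + 1 = 4)
G(X) = 13
1/((-44 - 1*(-214)) + 234) + G(t(-3))*(-215) = 1/((-44 - 1*(-214)) + 234) + 13*(-215) = 1/((-44 + 214) + 234) - 2795 = 1/(170 + 234) - 2795 = 1/404 - 2795 = -1129179/404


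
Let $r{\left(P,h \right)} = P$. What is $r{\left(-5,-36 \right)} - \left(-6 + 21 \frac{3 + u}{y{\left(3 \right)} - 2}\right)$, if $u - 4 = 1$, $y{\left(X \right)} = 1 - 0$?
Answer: $169$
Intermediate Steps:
$y{\left(X \right)} = 1$ ($y{\left(X \right)} = 1 + 0 = 1$)
$u = 5$ ($u = 4 + 1 = 5$)
$r{\left(-5,-36 \right)} - \left(-6 + 21 \frac{3 + u}{y{\left(3 \right)} - 2}\right) = -5 - \left(-6 + 21 \frac{3 + 5}{1 - 2}\right) = -5 - \left(-6 + 21 \frac{8}{-1}\right) = -5 - \left(-6 + 21 \cdot 8 \left(-1\right)\right) = -5 - \left(-6 + 21 \left(-8\right)\right) = -5 - \left(-6 - 168\right) = -5 - -174 = -5 + 174 = 169$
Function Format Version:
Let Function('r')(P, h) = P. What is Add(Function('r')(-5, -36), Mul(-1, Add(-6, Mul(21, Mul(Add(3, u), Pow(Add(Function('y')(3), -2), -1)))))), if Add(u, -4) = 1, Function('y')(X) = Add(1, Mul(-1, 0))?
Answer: 169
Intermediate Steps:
Function('y')(X) = 1 (Function('y')(X) = Add(1, 0) = 1)
u = 5 (u = Add(4, 1) = 5)
Add(Function('r')(-5, -36), Mul(-1, Add(-6, Mul(21, Mul(Add(3, u), Pow(Add(Function('y')(3), -2), -1)))))) = Add(-5, Mul(-1, Add(-6, Mul(21, Mul(Add(3, 5), Pow(Add(1, -2), -1)))))) = Add(-5, Mul(-1, Add(-6, Mul(21, Mul(8, Pow(-1, -1)))))) = Add(-5, Mul(-1, Add(-6, Mul(21, Mul(8, -1))))) = Add(-5, Mul(-1, Add(-6, Mul(21, -8)))) = Add(-5, Mul(-1, Add(-6, -168))) = Add(-5, Mul(-1, -174)) = Add(-5, 174) = 169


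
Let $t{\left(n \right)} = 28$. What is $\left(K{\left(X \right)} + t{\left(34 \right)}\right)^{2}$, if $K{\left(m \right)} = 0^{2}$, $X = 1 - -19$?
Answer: $784$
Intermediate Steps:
$X = 20$ ($X = 1 + 19 = 20$)
$K{\left(m \right)} = 0$
$\left(K{\left(X \right)} + t{\left(34 \right)}\right)^{2} = \left(0 + 28\right)^{2} = 28^{2} = 784$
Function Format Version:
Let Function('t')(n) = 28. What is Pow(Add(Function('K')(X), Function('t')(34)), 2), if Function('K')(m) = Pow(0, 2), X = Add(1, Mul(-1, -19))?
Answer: 784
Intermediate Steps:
X = 20 (X = Add(1, 19) = 20)
Function('K')(m) = 0
Pow(Add(Function('K')(X), Function('t')(34)), 2) = Pow(Add(0, 28), 2) = Pow(28, 2) = 784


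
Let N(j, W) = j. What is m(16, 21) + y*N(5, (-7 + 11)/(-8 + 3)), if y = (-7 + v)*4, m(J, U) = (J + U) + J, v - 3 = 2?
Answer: 13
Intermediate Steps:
v = 5 (v = 3 + 2 = 5)
m(J, U) = U + 2*J
y = -8 (y = (-7 + 5)*4 = -2*4 = -8)
m(16, 21) + y*N(5, (-7 + 11)/(-8 + 3)) = (21 + 2*16) - 8*5 = (21 + 32) - 40 = 53 - 40 = 13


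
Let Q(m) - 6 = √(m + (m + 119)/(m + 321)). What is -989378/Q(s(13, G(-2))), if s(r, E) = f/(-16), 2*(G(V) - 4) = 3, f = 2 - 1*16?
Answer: -122287120800/715903 + 9893780*√5293582/715903 ≈ -1.3902e+5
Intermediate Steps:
f = -14 (f = 2 - 16 = -14)
G(V) = 11/2 (G(V) = 4 + (½)*3 = 4 + 3/2 = 11/2)
s(r, E) = 7/8 (s(r, E) = -14/(-16) = -14*(-1/16) = 7/8)
Q(m) = 6 + √(m + (119 + m)/(321 + m)) (Q(m) = 6 + √(m + (m + 119)/(m + 321)) = 6 + √(m + (119 + m)/(321 + m)))
-989378/Q(s(13, G(-2))) = -989378/(6 + √((119 + 7/8 + 7*(321 + 7/8)/8)/(321 + 7/8))) = -989378/(6 + √((119 + 7/8 + (7/8)*(2575/8))/(2575/8))) = -989378/(6 + √(8*(119 + 7/8 + 18025/64)/2575)) = -989378/(6 + √((8/2575)*(25697/64))) = -989378/(6 + √(25697/20600)) = -989378/(6 + √5293582/2060)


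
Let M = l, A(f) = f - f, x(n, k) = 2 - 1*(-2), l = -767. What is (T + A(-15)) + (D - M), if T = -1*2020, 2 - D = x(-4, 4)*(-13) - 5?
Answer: -1194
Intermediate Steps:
x(n, k) = 4 (x(n, k) = 2 + 2 = 4)
D = 59 (D = 2 - (4*(-13) - 5) = 2 - (-52 - 5) = 2 - 1*(-57) = 2 + 57 = 59)
A(f) = 0
T = -2020
M = -767
(T + A(-15)) + (D - M) = (-2020 + 0) + (59 - 1*(-767)) = -2020 + (59 + 767) = -2020 + 826 = -1194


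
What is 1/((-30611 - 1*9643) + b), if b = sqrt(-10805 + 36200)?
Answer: -13418/540119707 - sqrt(25395)/1620359121 ≈ -2.4941e-5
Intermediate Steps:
b = sqrt(25395) ≈ 159.36
1/((-30611 - 1*9643) + b) = 1/((-30611 - 1*9643) + sqrt(25395)) = 1/((-30611 - 9643) + sqrt(25395)) = 1/(-40254 + sqrt(25395))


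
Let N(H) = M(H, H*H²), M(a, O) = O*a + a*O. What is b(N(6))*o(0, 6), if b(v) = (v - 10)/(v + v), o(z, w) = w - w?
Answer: 0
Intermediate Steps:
o(z, w) = 0
M(a, O) = 2*O*a (M(a, O) = O*a + O*a = 2*O*a)
N(H) = 2*H⁴ (N(H) = 2*(H*H²)*H = 2*H³*H = 2*H⁴)
b(v) = (-10 + v)/(2*v) (b(v) = (-10 + v)/((2*v)) = (-10 + v)*(1/(2*v)) = (-10 + v)/(2*v))
b(N(6))*o(0, 6) = ((-10 + 2*6⁴)/(2*((2*6⁴))))*0 = ((-10 + 2*1296)/(2*((2*1296))))*0 = ((½)*(-10 + 2592)/2592)*0 = ((½)*(1/2592)*2582)*0 = (1291/2592)*0 = 0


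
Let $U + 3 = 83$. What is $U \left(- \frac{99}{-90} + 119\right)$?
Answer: $9608$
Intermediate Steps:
$U = 80$ ($U = -3 + 83 = 80$)
$U \left(- \frac{99}{-90} + 119\right) = 80 \left(- \frac{99}{-90} + 119\right) = 80 \left(\left(-99\right) \left(- \frac{1}{90}\right) + 119\right) = 80 \left(\frac{11}{10} + 119\right) = 80 \cdot \frac{1201}{10} = 9608$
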